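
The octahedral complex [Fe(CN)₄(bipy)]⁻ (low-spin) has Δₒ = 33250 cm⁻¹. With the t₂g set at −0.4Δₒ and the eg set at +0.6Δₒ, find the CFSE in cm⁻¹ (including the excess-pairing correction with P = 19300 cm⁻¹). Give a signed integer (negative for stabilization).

Ligand charges: 4×(-1) from CN⁻ and 1×(+0) from bipy sum to -4; with overall charge -1, Fe is +3.
Fe is in group 8, so Fe³⁺ is d⁵ (8 − 3 = 5).
Electron filling gives t₂g⁵ eg⁰.
CFSE(orbital) = 5×(-0.4Δₒ) + 0×(0.6Δₒ) = -2.0Δₒ; with Δₒ = 33250 cm⁻¹ that is -66500 cm⁻¹.
High-spin d⁵ would be t₂g³ eg² with 0 pairs; low-spin has 2, so 2 excess pairs cost +2P = +38600 cm⁻¹.
Net CFSE = -66500 + 38600 = -27900 cm⁻¹.

-27900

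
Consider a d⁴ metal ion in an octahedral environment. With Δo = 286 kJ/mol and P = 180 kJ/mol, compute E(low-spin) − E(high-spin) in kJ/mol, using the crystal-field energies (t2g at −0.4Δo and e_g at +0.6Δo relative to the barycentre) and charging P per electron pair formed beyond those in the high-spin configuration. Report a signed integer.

High-spin: t2g^3 e_g^1, CFSE = -0.6Δo = -172 kJ/mol.
Low-spin: t2g^4 e_g^0, orbital CFSE = -1.6Δo = -458 kJ/mol; plus 1 excess pair × P = +180 kJ/mol; total -278 kJ/mol.
E(LS) − E(HS) = -278 − (-172) = -106 kJ/mol.

-106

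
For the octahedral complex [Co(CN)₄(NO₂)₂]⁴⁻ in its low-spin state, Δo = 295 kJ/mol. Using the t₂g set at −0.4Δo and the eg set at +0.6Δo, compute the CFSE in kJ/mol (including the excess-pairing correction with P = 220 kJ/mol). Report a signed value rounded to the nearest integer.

Ligand charges: 4×(-1) from CN⁻ and 2×(-1) from NO₂⁻ sum to -6; with overall charge -4, Co is +2.
Group 9 minus oxidation state +2 gives a d⁷ configuration for Co²⁺.
Electron filling gives t₂g⁶ eg¹.
The orbital stabilization is -1.8Δo = -1.8 × 295 = -531 kJ/mol.
Relative to high-spin t₂g⁵ eg² (2 paired), the low-spin configuration has 1 additional pair, contributing +1 × 220 = +220 kJ/mol.
Combining: -531 + 220 = -311 kJ/mol.

-311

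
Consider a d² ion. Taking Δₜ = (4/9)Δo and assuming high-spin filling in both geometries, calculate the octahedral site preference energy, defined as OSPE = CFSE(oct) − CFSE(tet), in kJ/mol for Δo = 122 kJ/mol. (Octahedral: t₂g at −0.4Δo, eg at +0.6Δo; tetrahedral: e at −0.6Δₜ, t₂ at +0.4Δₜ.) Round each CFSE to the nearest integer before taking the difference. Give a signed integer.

-33

In an octahedral site d² (HS) is t2g^2 e_g^0, giving CFSE(oct) = -0.8Δo = -98 kJ/mol.
In a tetrahedral site the filling is e^2 t2^0: CFSE(tet) = -1.2Δₜ = -1.2 × (4/9)(122) = -65 kJ/mol.
OSPE = CFSE(oct) − CFSE(tet) = -98 − (-65) = -33 kJ/mol.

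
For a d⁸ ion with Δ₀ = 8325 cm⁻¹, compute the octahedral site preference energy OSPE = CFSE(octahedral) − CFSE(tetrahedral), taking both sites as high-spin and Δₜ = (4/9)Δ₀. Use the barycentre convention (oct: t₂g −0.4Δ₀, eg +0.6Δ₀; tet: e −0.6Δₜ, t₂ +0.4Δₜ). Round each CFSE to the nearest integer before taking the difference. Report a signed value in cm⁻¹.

Octahedral (high-spin): t₂g⁶ eg², CFSE = 6(−0.4) + 2(+0.6) = -1.2Δ₀ = -1.2 × 8325 = -9990 cm⁻¹.
In a tetrahedral site the filling is e⁴ t₂⁴: CFSE(tet) = -0.8Δₜ = -0.8 × (4/9)(8325) = -2960 cm⁻¹.
OSPE = -9990 − (-2960) = -7030 cm⁻¹.

-7030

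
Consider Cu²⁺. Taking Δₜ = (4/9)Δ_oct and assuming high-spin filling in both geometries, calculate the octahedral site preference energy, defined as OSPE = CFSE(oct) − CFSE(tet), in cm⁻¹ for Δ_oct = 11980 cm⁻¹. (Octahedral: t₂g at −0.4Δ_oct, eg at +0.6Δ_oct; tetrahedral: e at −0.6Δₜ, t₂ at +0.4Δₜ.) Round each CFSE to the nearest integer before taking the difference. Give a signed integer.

-5058

Cu sits in group 11; removing 2 electrons leaves Cu²⁺ with 11 − 2 = 9 d electrons.
Octahedral (high-spin): t2g^6 e_g^3, CFSE = 6(−0.4) + 3(+0.6) = -0.6Δ_oct = -0.6 × 11980 = -7188 cm⁻¹.
Tetrahedral e^4 t2^5 gives -0.4Δₜ = -0.4 × (4/9) × 11980 = -2130 cm⁻¹.
OSPE = CFSE(oct) − CFSE(tet) = -7188 − (-2130) = -5058 cm⁻¹.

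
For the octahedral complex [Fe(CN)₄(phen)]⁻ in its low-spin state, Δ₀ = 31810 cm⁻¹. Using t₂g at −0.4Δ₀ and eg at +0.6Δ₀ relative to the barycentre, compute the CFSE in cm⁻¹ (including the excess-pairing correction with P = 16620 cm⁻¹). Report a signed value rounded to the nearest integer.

-30380

Ligand charges: 4×(-1) from CN⁻ and 1×(+0) from phen sum to -4; with overall charge -1, Fe is +3.
Fe is in group 8, so Fe³⁺ is d⁵ (8 − 3 = 5).
Electron filling gives t₂g⁵ eg⁰.
CFSE(orbital) = 5×(-0.4Δ₀) + 0×(0.6Δ₀) = -2.0Δ₀; with Δ₀ = 31810 cm⁻¹ that is -63620 cm⁻¹.
Pairing penalty: 2 pairs vs 0 in the high-spin reference → 2 extra × P = 33240 cm⁻¹.
Overall CFSE = -63620 + 33240 = -30380 cm⁻¹.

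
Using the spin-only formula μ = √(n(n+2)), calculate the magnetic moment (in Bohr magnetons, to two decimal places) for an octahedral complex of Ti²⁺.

Group 4 minus oxidation state +2 gives a d² configuration for Ti²⁺.
Configuration: t₂g² eg⁰ → 2 unpaired electrons.
μ(spin-only) = √[2(2+2)] = √8 ≈ 2.83 Bohr magnetons.

2.83 Bohr magnetons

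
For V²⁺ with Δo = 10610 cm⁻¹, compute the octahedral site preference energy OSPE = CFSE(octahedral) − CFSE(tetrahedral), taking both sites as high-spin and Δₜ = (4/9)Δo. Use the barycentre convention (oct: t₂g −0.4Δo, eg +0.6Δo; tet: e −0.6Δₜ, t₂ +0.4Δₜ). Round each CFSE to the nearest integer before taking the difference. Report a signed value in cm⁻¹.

V is in group 5, so V²⁺ is d³ (5 − 2 = 3).
In an octahedral site d³ (HS) is t2g^3 e_g^0, giving CFSE(oct) = -1.2Δo = -12732 cm⁻¹.
Tetrahedral e^2 t2^1 gives -0.8Δₜ = -0.8 × (4/9) × 10610 = -3772 cm⁻¹.
OSPE = -12732 − (-3772) = -8960 cm⁻¹.

-8960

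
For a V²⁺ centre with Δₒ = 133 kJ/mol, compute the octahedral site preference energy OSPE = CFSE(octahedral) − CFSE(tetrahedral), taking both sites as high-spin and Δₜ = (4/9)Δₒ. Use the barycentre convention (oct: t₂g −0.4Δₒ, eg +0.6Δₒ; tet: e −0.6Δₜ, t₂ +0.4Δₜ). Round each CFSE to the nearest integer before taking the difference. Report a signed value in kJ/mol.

-113

V sits in group 5; removing 2 electrons leaves V²⁺ with 5 − 2 = 3 d electrons.
Octahedral high-spin t2g^3 e_g^0: CFSE = -1.2 × 133 = -160 kJ/mol.
Tetrahedral e^2 t2^1 gives -0.8Δₜ = -0.8 × (4/9) × 133 = -47 kJ/mol.
OSPE = -160 − (-47) = -113 kJ/mol.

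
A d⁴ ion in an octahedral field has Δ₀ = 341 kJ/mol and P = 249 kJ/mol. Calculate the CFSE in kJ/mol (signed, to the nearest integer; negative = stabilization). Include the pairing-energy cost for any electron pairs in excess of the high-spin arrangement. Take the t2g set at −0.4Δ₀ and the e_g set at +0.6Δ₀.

-297

Δ₀ > P, so pairing is preferred: the ground state is low-spin.
Configuration: t2g^4 e_g^0.
Orbital CFSE = -1.6Δ₀ = -1.6 × 341 = -546 kJ/mol.
Excess pairs vs high-spin: 1 − 0 = 1; pairing cost = +249 kJ/mol.
Net CFSE = -546 + 249 = -297 kJ/mol.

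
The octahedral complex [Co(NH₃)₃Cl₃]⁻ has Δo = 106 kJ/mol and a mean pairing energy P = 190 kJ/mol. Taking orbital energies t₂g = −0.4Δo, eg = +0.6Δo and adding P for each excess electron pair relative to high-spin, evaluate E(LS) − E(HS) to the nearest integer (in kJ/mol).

Ligand charges: 3×(+0) from NH₃ and 3×(-1) from Cl⁻ sum to -3; with overall charge -1, Co is +2.
Co is in group 9, so Co²⁺ is d⁷ (9 − 2 = 7).
High-spin d⁷ fills as t₂g⁵ eg² with CFSE 5(−0.4) + 2(+0.6) = -0.8Δo = -85 kJ/mol.
Low-spin: t₂g⁶ eg¹, orbital CFSE = -1.8Δo = -191 kJ/mol; plus 1 excess pair × P = +190 kJ/mol; total -1 kJ/mol.
Thus E(LS) − E(HS) = 84 kJ/mol.

84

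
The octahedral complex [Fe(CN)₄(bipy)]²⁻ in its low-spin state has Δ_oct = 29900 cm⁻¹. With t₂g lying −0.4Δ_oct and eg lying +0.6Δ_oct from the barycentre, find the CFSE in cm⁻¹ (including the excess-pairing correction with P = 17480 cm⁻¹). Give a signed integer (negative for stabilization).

-36800

Ligand charges: 4×(-1) from CN⁻ and 1×(+0) from bipy sum to -4; with overall charge -2, Fe is +2.
Group 8 minus oxidation state +2 gives a d⁶ configuration for Fe²⁺.
Electron filling gives t₂g⁶ eg⁰.
The orbital stabilization is -2.4Δ_oct = -2.4 × 29900 = -71760 cm⁻¹.
Relative to high-spin t₂g⁴ eg² (1 paired), the low-spin configuration has 2 additional pairs, contributing +2 × 17480 = +34960 cm⁻¹.
Net CFSE = -71760 + 34960 = -36800 cm⁻¹.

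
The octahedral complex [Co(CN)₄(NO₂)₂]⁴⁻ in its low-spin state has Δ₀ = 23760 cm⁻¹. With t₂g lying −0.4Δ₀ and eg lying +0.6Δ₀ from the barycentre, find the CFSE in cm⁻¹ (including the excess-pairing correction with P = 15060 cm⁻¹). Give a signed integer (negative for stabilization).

-27708

Ligand charges: 4×(-1) from CN⁻ and 2×(-1) from NO₂⁻ sum to -6; with overall charge -4, Co is +2.
Group 9 minus oxidation state +2 gives a d⁷ configuration for Co²⁺.
The d⁷ electrons fill as t₂g⁶ eg¹.
The orbital stabilization is -1.8Δ₀ = -1.8 × 23760 = -42768 cm⁻¹.
High-spin d⁷ would be t₂g⁵ eg² with 2 pairs; low-spin has 3, so 1 excess pair costs +1P = +15060 cm⁻¹.
Overall CFSE = -42768 + 15060 = -27708 cm⁻¹.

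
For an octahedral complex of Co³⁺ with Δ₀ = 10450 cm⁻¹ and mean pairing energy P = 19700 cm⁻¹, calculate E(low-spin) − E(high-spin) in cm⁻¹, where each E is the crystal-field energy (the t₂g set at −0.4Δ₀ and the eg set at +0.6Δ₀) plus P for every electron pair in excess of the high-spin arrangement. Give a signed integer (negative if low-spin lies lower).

Co³⁺: group 9, so d-count = 9 − 3 = 6.
High-spin d⁶ fills as t₂g⁴ eg² with CFSE 4(−0.4) + 2(+0.6) = -0.4Δ₀ = -4180 cm⁻¹.
Low-spin t₂g⁶ eg⁰ gives -2.4Δ₀ = -25080 cm⁻¹, but forming 2 extra pairs costs 2P = 39400 cm⁻¹, so E(LS) = -25080 + 39400 = 14320 cm⁻¹.
E(LS) − E(HS) = 14320 − (-4180) = 18500 cm⁻¹.

18500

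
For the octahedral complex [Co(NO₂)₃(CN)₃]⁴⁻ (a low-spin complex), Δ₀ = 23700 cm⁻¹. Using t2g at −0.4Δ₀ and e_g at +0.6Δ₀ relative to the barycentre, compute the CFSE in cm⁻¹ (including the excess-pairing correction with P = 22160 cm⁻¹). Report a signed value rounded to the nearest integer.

-20500

Ligand charges: 3×(-1) from NO₂⁻ and 3×(-1) from CN⁻ sum to -6; with overall charge -4, Co is +2.
Co is in group 9, so Co²⁺ is d⁷ (9 − 2 = 7).
Electron filling gives t2g^6 e_g^1.
Orbital CFSE = 6(-0.4) + 1(0.6) = -1.8Δ₀ = -1.8 × 23700 = -42660 cm⁻¹.
High-spin d⁷ would be t2g^5 e_g^2 with 2 pairs; low-spin has 3, so 1 excess pair costs +1P = +22160 cm⁻¹.
Net CFSE = -42660 + 22160 = -20500 cm⁻¹.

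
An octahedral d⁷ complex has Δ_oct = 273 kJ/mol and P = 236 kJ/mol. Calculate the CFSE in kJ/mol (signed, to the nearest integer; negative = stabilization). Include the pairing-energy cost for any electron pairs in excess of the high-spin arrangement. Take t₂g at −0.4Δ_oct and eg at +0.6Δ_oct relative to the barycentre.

-255

With Δ_oct > P the complex is low-spin.
Configuration: t₂g⁶ eg¹.
Orbital CFSE = -1.8Δ_oct = -1.8 × 273 = -491 kJ/mol.
Excess pairs vs high-spin: 3 − 2 = 1; pairing cost = +236 kJ/mol.
Net CFSE = -491 + 236 = -255 kJ/mol.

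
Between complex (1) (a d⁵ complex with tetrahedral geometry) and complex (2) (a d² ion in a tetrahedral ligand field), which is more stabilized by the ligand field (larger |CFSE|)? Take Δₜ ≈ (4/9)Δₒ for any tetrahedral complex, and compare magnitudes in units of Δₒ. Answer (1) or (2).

(1): Tetrahedral fields are weak (Δₜ ≈ 4/9 Δₒ), so electrons fill high-spin; e^2 t2^3, CFSE = 0.0Δₜ ≈ 0.00Δₒ.
(2): Tetrahedral splitting is small, so the complex is high-spin; e² t₂⁰, CFSE = -1.2Δₜ ≈ -0.53Δₒ.
So (2) has the larger |CFSE|.

(2)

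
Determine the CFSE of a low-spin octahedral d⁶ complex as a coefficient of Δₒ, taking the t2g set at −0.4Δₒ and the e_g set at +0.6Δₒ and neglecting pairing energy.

Configuration: t2g^6 e_g^0.
CFSE = 6(-0.4Δₒ) + 0(0.6Δₒ) = -2.4Δₒ + 0.0Δₒ = -2.4Δₒ.

-2.4 Δₒ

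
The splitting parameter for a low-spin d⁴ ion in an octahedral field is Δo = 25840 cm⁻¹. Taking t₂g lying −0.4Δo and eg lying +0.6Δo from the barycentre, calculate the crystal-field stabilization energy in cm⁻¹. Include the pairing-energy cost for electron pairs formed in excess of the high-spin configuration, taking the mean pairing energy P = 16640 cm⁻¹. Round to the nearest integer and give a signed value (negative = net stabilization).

-24704

The d⁴ electrons fill as t₂g⁴ eg⁰.
Orbital CFSE = 4(-0.4) + 0(0.6) = -1.6Δo = -1.6 × 25840 = -41344 cm⁻¹.
High-spin d⁴ would be t₂g³ eg¹ with 0 pairs; low-spin has 1, so 1 excess pair costs +1P = +16640 cm⁻¹.
Net CFSE = -41344 + 16640 = -24704 cm⁻¹.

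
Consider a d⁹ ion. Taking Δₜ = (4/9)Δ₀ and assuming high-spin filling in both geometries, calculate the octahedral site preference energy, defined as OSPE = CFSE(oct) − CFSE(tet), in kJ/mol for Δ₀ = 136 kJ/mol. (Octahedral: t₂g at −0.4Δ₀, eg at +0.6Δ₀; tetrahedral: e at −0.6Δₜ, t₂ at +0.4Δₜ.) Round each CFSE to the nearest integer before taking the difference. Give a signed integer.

-58

Octahedral high-spin t2g^6 e_g^3: CFSE = -0.6 × 136 = -82 kJ/mol.
Tetrahedral e^4 t2^5 gives -0.4Δₜ = -0.4 × (4/9) × 136 = -24 kJ/mol.
OSPE = CFSE(oct) − CFSE(tet) = -82 − (-24) = -58 kJ/mol.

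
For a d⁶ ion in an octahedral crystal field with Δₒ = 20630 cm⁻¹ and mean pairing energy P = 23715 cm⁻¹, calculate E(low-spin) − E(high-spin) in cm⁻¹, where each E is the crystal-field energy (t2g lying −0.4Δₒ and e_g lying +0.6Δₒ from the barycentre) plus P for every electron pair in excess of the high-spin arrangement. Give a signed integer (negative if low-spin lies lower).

6170

In the high-spin limit (t2g^4 e_g^2) the orbital term is -0.4Δₒ = -8252 cm⁻¹, with no excess pairing.
Low-spin: t2g^6 e_g^0, orbital CFSE = -2.4Δₒ = -49512 cm⁻¹; plus 2 excess pairs × P = +47430 cm⁻¹; total -2082 cm⁻¹.
Thus E(LS) − E(HS) = 6170 cm⁻¹.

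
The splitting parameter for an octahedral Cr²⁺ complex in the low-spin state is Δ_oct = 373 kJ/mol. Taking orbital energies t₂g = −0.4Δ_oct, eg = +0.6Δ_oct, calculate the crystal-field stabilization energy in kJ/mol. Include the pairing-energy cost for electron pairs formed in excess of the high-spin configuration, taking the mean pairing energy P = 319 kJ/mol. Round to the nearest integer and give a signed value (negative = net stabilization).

-278

Group 6 minus oxidation state +2 gives a d⁴ configuration for Cr²⁺.
The d⁴ electrons fill as t₂g⁴ eg⁰.
CFSE(orbital) = 4×(-0.4Δ_oct) + 0×(0.6Δ_oct) = -1.6Δ_oct; with Δ_oct = 373 kJ/mol that is -597 kJ/mol.
High-spin d⁴ would be t₂g³ eg¹ with 0 pairs; low-spin has 1, so 1 excess pair costs +1P = +319 kJ/mol.
Net CFSE = -597 + 319 = -278 kJ/mol.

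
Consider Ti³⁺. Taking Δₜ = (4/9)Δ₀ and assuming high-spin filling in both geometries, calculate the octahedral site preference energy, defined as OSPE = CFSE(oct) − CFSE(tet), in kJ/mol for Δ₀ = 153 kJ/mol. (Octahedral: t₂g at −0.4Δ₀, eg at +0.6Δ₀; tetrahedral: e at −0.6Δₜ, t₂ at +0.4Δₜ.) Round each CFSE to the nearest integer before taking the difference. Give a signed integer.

-20

Ti is in group 4, so Ti³⁺ is d¹ (4 − 3 = 1).
Octahedral (high-spin): t₂g¹ eg⁰, CFSE = 1(−0.4) + 0(+0.6) = -0.4Δ₀ = -0.4 × 153 = -61 kJ/mol.
In a tetrahedral site the filling is e¹ t₂⁰: CFSE(tet) = -0.6Δₜ = -0.6 × (4/9)(153) = -41 kJ/mol.
OSPE = CFSE(oct) − CFSE(tet) = -61 − (-41) = -20 kJ/mol.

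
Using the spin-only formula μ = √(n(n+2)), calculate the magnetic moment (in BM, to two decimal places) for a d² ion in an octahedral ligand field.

2.83 BM

For octahedral d² the high- and low-spin configurations coincide.
Configuration: t₂g² eg⁰ → 2 unpaired electrons.
μ(spin-only) = √[2(2+2)] = √8 ≈ 2.83 BM.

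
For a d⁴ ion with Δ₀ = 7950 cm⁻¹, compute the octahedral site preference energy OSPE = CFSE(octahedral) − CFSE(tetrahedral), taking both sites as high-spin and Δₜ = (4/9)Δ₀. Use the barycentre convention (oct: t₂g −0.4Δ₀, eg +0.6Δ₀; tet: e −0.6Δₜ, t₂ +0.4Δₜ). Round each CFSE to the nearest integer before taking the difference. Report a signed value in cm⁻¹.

In an octahedral site d⁴ (HS) is t₂g³ eg¹, giving CFSE(oct) = -0.6Δ₀ = -4770 cm⁻¹.
In a tetrahedral site the filling is e² t₂²: CFSE(tet) = -0.4Δₜ = -0.4 × (4/9)(7950) = -1413 cm⁻¹.
Subtracting, OSPE = -4770 − (-1413) = -3357 cm⁻¹.

-3357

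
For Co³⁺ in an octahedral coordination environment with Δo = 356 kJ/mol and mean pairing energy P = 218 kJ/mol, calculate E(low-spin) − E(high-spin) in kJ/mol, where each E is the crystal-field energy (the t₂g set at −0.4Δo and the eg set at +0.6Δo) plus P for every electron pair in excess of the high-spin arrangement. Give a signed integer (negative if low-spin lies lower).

Co³⁺: group 9, so d-count = 9 − 3 = 6.
In the high-spin limit (t₂g⁴ eg²) the orbital term is -0.4Δo = -142 kJ/mol, with no excess pairing.
Low-spin t₂g⁶ eg⁰ gives -2.4Δo = -854 kJ/mol, but forming 2 extra pairs costs 2P = 436 kJ/mol, so E(LS) = -854 + 436 = -418 kJ/mol.
Thus E(LS) − E(HS) = -276 kJ/mol.

-276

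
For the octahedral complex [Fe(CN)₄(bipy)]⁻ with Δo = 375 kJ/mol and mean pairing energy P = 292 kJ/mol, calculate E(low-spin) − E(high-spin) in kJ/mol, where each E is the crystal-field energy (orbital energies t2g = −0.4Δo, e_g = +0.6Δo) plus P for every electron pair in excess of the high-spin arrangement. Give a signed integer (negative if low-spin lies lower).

-166

Ligand charges: 4×(-1) from CN⁻ and 1×(+0) from bipy sum to -4; with overall charge -1, Fe is +3.
Fe is in group 8, so Fe³⁺ is d⁵ (8 − 3 = 5).
High-spin: t2g^3 e_g^2, CFSE = 0.0Δo = 0 kJ/mol.
Low-spin: t2g^5 e_g^0, orbital CFSE = -2.0Δo = -750 kJ/mol; plus 2 excess pairs × P = +584 kJ/mol; total -166 kJ/mol.
The difference is -166 − (0) = -166 kJ/mol, so low-spin lies lower.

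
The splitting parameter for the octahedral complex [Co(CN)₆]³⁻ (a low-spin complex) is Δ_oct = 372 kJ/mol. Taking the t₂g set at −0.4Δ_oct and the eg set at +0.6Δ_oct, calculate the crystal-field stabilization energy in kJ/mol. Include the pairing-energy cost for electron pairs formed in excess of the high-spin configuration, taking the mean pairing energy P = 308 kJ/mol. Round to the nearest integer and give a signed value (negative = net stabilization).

Each CN⁻ contributes -1; 6 × (-1) = -6. With overall charge -3, Co is in the +3 oxidation state.
Co³⁺: group 9, so d-count = 9 − 3 = 6.
The d⁶ electrons fill as t₂g⁶ eg⁰.
Orbital CFSE = 6(-0.4) + 0(0.6) = -2.4Δ_oct = -2.4 × 372 = -893 kJ/mol.
Relative to high-spin t₂g⁴ eg² (1 paired), the low-spin configuration has 2 additional pairs, contributing +2 × 308 = +616 kJ/mol.
Net CFSE = -893 + 616 = -277 kJ/mol.

-277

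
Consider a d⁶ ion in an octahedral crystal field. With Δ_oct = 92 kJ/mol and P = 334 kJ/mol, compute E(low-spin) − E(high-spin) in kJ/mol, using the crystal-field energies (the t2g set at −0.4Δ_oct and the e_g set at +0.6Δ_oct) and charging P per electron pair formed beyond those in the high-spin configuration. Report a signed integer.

484

High-spin d⁶ fills as t2g^4 e_g^2 with CFSE 4(−0.4) + 2(+0.6) = -0.4Δ_oct = -37 kJ/mol.
Low-spin: t2g^6 e_g^0, orbital CFSE = -2.4Δ_oct = -221 kJ/mol; plus 2 excess pairs × P = +668 kJ/mol; total 447 kJ/mol.
Thus E(LS) − E(HS) = 484 kJ/mol.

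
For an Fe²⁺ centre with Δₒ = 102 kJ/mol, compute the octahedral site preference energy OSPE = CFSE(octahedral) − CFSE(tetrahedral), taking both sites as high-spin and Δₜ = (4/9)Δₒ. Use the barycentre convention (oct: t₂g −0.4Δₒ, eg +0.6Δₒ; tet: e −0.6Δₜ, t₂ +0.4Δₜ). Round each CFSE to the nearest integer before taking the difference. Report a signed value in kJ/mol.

Fe sits in group 8; removing 2 electrons leaves Fe²⁺ with 8 − 2 = 6 d electrons.
In an octahedral site d⁶ (HS) is t₂g⁴ eg², giving CFSE(oct) = -0.4Δₒ = -41 kJ/mol.
In a tetrahedral site the filling is e³ t₂³: CFSE(tet) = -0.6Δₜ = -0.6 × (4/9)(102) = -27 kJ/mol.
OSPE = -41 − (-27) = -14 kJ/mol.

-14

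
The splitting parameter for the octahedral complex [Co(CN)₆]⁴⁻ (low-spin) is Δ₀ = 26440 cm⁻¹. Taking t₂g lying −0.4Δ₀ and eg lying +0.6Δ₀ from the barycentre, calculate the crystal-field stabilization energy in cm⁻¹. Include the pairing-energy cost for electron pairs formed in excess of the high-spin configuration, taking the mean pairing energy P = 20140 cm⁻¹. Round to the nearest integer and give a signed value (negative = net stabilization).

Each CN⁻ contributes -1; 6 × (-1) = -6. With overall charge -4, Co is in the +2 oxidation state.
Group 9 minus oxidation state +2 gives a d⁷ configuration for Co²⁺.
Configuration: t₂g⁶ eg¹.
The orbital stabilization is -1.8Δ₀ = -1.8 × 26440 = -47592 cm⁻¹.
Relative to high-spin t₂g⁵ eg² (2 paired), the low-spin configuration has 1 additional pair, contributing +1 × 20140 = +20140 cm⁻¹.
Combining: -47592 + 20140 = -27452 cm⁻¹.

-27452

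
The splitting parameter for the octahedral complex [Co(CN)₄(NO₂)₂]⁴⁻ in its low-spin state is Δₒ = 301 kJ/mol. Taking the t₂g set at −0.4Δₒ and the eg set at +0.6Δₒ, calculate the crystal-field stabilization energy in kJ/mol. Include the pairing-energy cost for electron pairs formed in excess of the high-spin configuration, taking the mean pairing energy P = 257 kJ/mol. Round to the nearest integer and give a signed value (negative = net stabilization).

Ligand charges: 4×(-1) from CN⁻ and 2×(-1) from NO₂⁻ sum to -6; with overall charge -4, Co is +2.
Co²⁺: group 9, so d-count = 9 − 2 = 7.
Configuration: t₂g⁶ eg¹.
The orbital stabilization is -1.8Δₒ = -1.8 × 301 = -542 kJ/mol.
Pairing penalty: 3 pairs vs 2 in the high-spin reference → 1 extra × P = 257 kJ/mol.
Overall CFSE = -542 + 257 = -285 kJ/mol.

-285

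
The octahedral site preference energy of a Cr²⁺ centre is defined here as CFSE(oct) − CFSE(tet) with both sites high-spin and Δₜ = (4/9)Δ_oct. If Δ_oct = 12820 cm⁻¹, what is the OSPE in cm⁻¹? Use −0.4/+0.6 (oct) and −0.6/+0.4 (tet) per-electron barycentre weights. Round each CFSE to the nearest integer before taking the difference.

Cr sits in group 6; removing 2 electrons leaves Cr²⁺ with 6 − 2 = 4 d electrons.
In an octahedral site d⁴ (HS) is t2g^3 e_g^1, giving CFSE(oct) = -0.6Δ_oct = -7692 cm⁻¹.
In a tetrahedral site the filling is e^2 t2^2: CFSE(tet) = -0.4Δₜ = -0.4 × (4/9)(12820) = -2279 cm⁻¹.
OSPE = -7692 − (-2279) = -5413 cm⁻¹.

-5413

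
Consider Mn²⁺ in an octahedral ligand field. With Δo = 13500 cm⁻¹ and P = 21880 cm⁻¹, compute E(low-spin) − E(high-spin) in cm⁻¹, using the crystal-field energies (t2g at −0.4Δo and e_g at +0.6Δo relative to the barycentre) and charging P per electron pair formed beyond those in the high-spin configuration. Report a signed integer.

Mn is in group 7, so Mn²⁺ is d⁵ (7 − 2 = 5).
In the high-spin limit (t2g^3 e_g^2) the orbital term is 0.0Δo = 0 cm⁻¹, with no excess pairing.
Low-spin: t2g^5 e_g^0, orbital CFSE = -2.0Δo = -27000 cm⁻¹; plus 2 excess pairs × P = +43760 cm⁻¹; total 16760 cm⁻¹.
The difference is 16760 − (0) = 16760 cm⁻¹, so high-spin lies lower.

16760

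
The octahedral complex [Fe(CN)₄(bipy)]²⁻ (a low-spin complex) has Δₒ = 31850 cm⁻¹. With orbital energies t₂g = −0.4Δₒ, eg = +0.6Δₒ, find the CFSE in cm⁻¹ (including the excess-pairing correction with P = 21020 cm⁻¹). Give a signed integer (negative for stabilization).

-34400

Ligand charges: 4×(-1) from CN⁻ and 1×(+0) from bipy sum to -4; with overall charge -2, Fe is +2.
Group 8 minus oxidation state +2 gives a d⁶ configuration for Fe²⁺.
Electron filling gives t₂g⁶ eg⁰.
Orbital CFSE = 6(-0.4) + 0(0.6) = -2.4Δₒ = -2.4 × 31850 = -76440 cm⁻¹.
Pairing penalty: 3 pairs vs 1 in the high-spin reference → 2 extra × P = 42040 cm⁻¹.
Combining: -76440 + 42040 = -34400 cm⁻¹.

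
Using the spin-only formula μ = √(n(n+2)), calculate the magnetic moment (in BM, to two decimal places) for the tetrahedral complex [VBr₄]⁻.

Each Br⁻ contributes -1; 4 × (-1) = -4. With overall charge -1, V is in the +3 oxidation state.
V sits in group 5; removing 3 electrons leaves V³⁺ with 5 − 3 = 2 d electrons.
Tetrahedral fields are weak (Δₜ ≈ 4/9 Δₒ), so electrons fill high-spin.
Configuration: e^2 t2^0 → 2 unpaired electrons.
μ(spin-only) = √[2(2+2)] = √8 ≈ 2.83 BM.

2.83 BM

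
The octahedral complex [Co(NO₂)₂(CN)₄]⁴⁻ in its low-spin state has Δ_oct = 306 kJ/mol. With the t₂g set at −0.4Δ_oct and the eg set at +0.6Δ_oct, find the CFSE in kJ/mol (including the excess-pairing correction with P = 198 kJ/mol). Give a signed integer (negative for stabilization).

Ligand charges: 2×(-1) from NO₂⁻ and 4×(-1) from CN⁻ sum to -6; with overall charge -4, Co is +2.
Co²⁺: group 9, so d-count = 9 − 2 = 7.
The d⁷ electrons fill as t₂g⁶ eg¹.
Orbital CFSE = 6(-0.4) + 1(0.6) = -1.8Δ_oct = -1.8 × 306 = -551 kJ/mol.
Pairing penalty: 3 pairs vs 2 in the high-spin reference → 1 extra × P = 198 kJ/mol.
Combining: -551 + 198 = -353 kJ/mol.

-353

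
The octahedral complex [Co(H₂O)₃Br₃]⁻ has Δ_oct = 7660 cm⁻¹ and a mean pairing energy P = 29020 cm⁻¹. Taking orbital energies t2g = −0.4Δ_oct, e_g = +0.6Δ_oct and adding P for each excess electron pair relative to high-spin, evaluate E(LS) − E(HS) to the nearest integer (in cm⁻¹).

21360

Ligand charges: 3×(+0) from H₂O and 3×(-1) from Br⁻ sum to -3; with overall charge -1, Co is +2.
Group 9 minus oxidation state +2 gives a d⁷ configuration for Co²⁺.
High-spin: t2g^5 e_g^2, CFSE = -0.8Δ_oct = -6128 cm⁻¹.
Low-spin: t2g^6 e_g^1, orbital CFSE = -1.8Δ_oct = -13788 cm⁻¹; plus 1 excess pair × P = +29020 cm⁻¹; total 15232 cm⁻¹.
The difference is 15232 − (-6128) = 21360 cm⁻¹, so high-spin lies lower.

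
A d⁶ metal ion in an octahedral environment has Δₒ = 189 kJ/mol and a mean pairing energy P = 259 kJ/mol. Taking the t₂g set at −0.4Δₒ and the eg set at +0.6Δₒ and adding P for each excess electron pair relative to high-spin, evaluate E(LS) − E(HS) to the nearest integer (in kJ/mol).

High-spin d⁶ fills as t₂g⁴ eg² with CFSE 4(−0.4) + 2(+0.6) = -0.4Δₒ = -76 kJ/mol.
Low-spin t₂g⁶ eg⁰ gives -2.4Δₒ = -454 kJ/mol, but forming 2 extra pairs costs 2P = 518 kJ/mol, so E(LS) = -454 + 518 = 64 kJ/mol.
Thus E(LS) − E(HS) = 140 kJ/mol.

140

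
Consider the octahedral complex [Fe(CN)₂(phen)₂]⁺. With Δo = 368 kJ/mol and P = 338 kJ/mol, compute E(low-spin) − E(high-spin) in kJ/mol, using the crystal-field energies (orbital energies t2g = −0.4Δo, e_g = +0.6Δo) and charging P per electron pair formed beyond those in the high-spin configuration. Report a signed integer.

Ligand charges: 2×(-1) from CN⁻ and 2×(+0) from phen sum to -2; with overall charge +1, Fe is +3.
Fe is in group 8, so Fe³⁺ is d⁵ (8 − 3 = 5).
High-spin d⁵ fills as t2g^3 e_g^2 with CFSE 3(−0.4) + 2(+0.6) = 0.0Δo = 0 kJ/mol.
Low-spin t2g^5 e_g^0 gives -2.0Δo = -736 kJ/mol, but forming 2 extra pairs costs 2P = 676 kJ/mol, so E(LS) = -736 + 676 = -60 kJ/mol.
E(LS) − E(HS) = -60 − (0) = -60 kJ/mol.

-60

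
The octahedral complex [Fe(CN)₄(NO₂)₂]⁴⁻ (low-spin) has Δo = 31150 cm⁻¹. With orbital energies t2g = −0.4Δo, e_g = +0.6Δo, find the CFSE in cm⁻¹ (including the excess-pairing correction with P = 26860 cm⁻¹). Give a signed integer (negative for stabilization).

Ligand charges: 4×(-1) from CN⁻ and 2×(-1) from NO₂⁻ sum to -6; with overall charge -4, Fe is +2.
Fe sits in group 8; removing 2 electrons leaves Fe²⁺ with 8 − 2 = 6 d electrons.
Electron filling gives t2g^6 e_g^0.
Orbital CFSE = 6(-0.4) + 0(0.6) = -2.4Δo = -2.4 × 31150 = -74760 cm⁻¹.
Relative to high-spin t2g^4 e_g^2 (1 paired), the low-spin configuration has 2 additional pairs, contributing +2 × 26860 = +53720 cm⁻¹.
Combining: -74760 + 53720 = -21040 cm⁻¹.

-21040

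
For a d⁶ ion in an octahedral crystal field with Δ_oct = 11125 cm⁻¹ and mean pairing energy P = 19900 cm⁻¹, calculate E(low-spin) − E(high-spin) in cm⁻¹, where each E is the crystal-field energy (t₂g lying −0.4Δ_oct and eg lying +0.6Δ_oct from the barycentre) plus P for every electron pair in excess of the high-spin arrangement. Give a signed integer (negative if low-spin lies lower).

In the high-spin limit (t₂g⁴ eg²) the orbital term is -0.4Δ_oct = -4450 cm⁻¹, with no excess pairing.
For low-spin the configuration is t₂g⁶ eg⁰: orbital energy -2.4 × 11125 = -26700 cm⁻¹, and 2 additional pairs relative to high-spin add 39800 cm⁻¹, giving 13100 cm⁻¹.
Thus E(LS) − E(HS) = 17550 cm⁻¹.

17550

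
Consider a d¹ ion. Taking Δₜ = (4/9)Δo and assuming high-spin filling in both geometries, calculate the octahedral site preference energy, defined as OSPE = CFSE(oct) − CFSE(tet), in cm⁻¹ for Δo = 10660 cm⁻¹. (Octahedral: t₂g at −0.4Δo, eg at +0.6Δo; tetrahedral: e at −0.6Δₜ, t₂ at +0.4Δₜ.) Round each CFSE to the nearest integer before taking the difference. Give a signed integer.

-1421

In an octahedral site d¹ (HS) is t₂g¹ eg⁰, giving CFSE(oct) = -0.4Δo = -4264 cm⁻¹.
In a tetrahedral site the filling is e¹ t₂⁰: CFSE(tet) = -0.6Δₜ = -0.6 × (4/9)(10660) = -2843 cm⁻¹.
OSPE = CFSE(oct) − CFSE(tet) = -4264 − (-2843) = -1421 cm⁻¹.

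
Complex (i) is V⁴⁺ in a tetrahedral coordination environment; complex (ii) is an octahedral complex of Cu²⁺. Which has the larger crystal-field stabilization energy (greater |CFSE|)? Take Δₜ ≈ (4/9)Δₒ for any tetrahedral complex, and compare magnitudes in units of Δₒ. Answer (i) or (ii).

(ii)

(i): Group 5 minus oxidation state +4 gives a d¹ configuration for V⁴⁺; Tetrahedral splitting is small, so the complex is high-spin; e¹ t₂⁰, CFSE = -0.6Δₜ ≈ -0.27Δₒ.
(ii): Cu is in group 11, so Cu²⁺ is d⁹ (11 − 2 = 9); t₂g⁶ eg³, CFSE = -0.6Δₒ.
So (ii) has the larger |CFSE|.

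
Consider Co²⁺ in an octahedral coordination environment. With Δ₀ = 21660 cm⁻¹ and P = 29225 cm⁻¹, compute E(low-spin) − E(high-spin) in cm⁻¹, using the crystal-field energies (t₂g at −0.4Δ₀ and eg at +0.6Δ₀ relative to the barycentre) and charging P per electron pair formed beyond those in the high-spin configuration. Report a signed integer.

Co sits in group 9; removing 2 electrons leaves Co²⁺ with 9 − 2 = 7 d electrons.
High-spin d⁷ fills as t₂g⁵ eg² with CFSE 5(−0.4) + 2(+0.6) = -0.8Δ₀ = -17328 cm⁻¹.
For low-spin the configuration is t₂g⁶ eg¹: orbital energy -1.8 × 21660 = -38988 cm⁻¹, and 1 additional pair relative to high-spin adds 29225 cm⁻¹, giving -9763 cm⁻¹.
The difference is -9763 − (-17328) = 7565 cm⁻¹, so high-spin lies lower.

7565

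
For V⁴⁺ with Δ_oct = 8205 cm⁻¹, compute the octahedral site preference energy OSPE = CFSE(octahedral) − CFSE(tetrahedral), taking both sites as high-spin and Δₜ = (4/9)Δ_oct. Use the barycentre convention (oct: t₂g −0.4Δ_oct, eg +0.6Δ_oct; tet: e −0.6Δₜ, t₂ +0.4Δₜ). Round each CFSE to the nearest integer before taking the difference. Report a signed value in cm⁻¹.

-1094

V⁴⁺: group 5, so d-count = 5 − 4 = 1.
In an octahedral site d¹ (HS) is t₂g¹ eg⁰, giving CFSE(oct) = -0.4Δ_oct = -3282 cm⁻¹.
Tetrahedral e¹ t₂⁰ gives -0.6Δₜ = -0.6 × (4/9) × 8205 = -2188 cm⁻¹.
OSPE = -3282 − (-2188) = -1094 cm⁻¹.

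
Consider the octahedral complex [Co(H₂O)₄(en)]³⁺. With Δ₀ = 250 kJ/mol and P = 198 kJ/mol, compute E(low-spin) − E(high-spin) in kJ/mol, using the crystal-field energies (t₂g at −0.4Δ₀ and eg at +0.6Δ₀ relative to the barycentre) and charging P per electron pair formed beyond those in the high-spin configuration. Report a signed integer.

-104

Ligand charges: 4×(+0) from H₂O and 1×(+0) from en sum to +0; with overall charge +3, Co is +3.
Group 9 minus oxidation state +3 gives a d⁶ configuration for Co³⁺.
High-spin d⁶ fills as t₂g⁴ eg² with CFSE 4(−0.4) + 2(+0.6) = -0.4Δ₀ = -100 kJ/mol.
For low-spin the configuration is t₂g⁶ eg⁰: orbital energy -2.4 × 250 = -600 kJ/mol, and 2 additional pairs relative to high-spin add 396 kJ/mol, giving -204 kJ/mol.
The difference is -204 − (-100) = -104 kJ/mol, so low-spin lies lower.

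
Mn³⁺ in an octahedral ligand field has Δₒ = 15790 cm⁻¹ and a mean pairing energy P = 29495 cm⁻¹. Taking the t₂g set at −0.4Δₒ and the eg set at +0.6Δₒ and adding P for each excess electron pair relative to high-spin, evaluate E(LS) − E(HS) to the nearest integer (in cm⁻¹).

13705

Group 7 minus oxidation state +3 gives a d⁴ configuration for Mn³⁺.
High-spin d⁴ fills as t₂g³ eg¹ with CFSE 3(−0.4) + 1(+0.6) = -0.6Δₒ = -9474 cm⁻¹.
Low-spin t₂g⁴ eg⁰ gives -1.6Δₒ = -25264 cm⁻¹, but forming 1 extra pair costs 1P = 29495 cm⁻¹, so E(LS) = -25264 + 29495 = 4231 cm⁻¹.
Thus E(LS) − E(HS) = 13705 cm⁻¹.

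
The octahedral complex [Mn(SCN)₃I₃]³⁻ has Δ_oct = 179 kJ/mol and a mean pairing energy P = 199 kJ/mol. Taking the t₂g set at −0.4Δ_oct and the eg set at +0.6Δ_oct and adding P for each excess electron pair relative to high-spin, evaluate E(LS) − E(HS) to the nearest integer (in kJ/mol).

20

Ligand charges: 3×(-1) from SCN⁻ and 3×(-1) from I⁻ sum to -6; with overall charge -3, Mn is +3.
Mn sits in group 7; removing 3 electrons leaves Mn³⁺ with 7 − 3 = 4 d electrons.
In the high-spin limit (t₂g³ eg¹) the orbital term is -0.6Δ_oct = -107 kJ/mol, with no excess pairing.
For low-spin the configuration is t₂g⁴ eg⁰: orbital energy -1.6 × 179 = -286 kJ/mol, and 1 additional pair relative to high-spin adds 199 kJ/mol, giving -87 kJ/mol.
Thus E(LS) − E(HS) = 20 kJ/mol.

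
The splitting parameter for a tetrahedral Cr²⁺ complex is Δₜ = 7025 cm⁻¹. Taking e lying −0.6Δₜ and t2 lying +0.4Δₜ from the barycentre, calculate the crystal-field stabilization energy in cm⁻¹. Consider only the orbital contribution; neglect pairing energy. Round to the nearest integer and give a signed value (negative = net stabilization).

-2810

Cr sits in group 6; removing 2 electrons leaves Cr²⁺ with 6 − 2 = 4 d electrons.
With tetrahedral geometry the complex is necessarily high-spin.
The d⁴ electrons fill as e^2 t2^2.
Orbital CFSE = 2(-0.6) + 2(0.4) = -0.4Δₜ = -0.4 × 7025 = -2810 cm⁻¹.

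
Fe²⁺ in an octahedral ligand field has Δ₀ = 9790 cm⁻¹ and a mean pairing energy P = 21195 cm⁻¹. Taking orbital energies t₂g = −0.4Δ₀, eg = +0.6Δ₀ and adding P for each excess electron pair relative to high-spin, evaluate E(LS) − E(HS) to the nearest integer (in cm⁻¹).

Fe sits in group 8; removing 2 electrons leaves Fe²⁺ with 8 − 2 = 6 d electrons.
High-spin: t₂g⁴ eg², CFSE = -0.4Δ₀ = -3916 cm⁻¹.
Low-spin t₂g⁶ eg⁰ gives -2.4Δ₀ = -23496 cm⁻¹, but forming 2 extra pairs costs 2P = 42390 cm⁻¹, so E(LS) = -23496 + 42390 = 18894 cm⁻¹.
E(LS) − E(HS) = 18894 − (-3916) = 22810 cm⁻¹.

22810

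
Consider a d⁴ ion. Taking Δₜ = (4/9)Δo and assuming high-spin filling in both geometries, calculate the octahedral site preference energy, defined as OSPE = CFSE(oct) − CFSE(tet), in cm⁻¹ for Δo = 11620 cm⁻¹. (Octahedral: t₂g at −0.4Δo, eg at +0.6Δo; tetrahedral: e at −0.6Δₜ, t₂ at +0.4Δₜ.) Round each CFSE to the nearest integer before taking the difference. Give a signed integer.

-4906

Octahedral high-spin t2g^3 e_g^1: CFSE = -0.6 × 11620 = -6972 cm⁻¹.
Tetrahedral e^2 t2^2 gives -0.4Δₜ = -0.4 × (4/9) × 11620 = -2066 cm⁻¹.
Subtracting, OSPE = -6972 − (-2066) = -4906 cm⁻¹.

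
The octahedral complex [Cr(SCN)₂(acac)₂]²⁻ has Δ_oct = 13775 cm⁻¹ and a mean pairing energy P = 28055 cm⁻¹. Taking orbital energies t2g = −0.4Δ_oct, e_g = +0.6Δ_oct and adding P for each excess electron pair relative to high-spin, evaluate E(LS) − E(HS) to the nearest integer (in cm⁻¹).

Ligand charges: 2×(-1) from SCN⁻ and 2×(-1) from acac⁻ sum to -4; with overall charge -2, Cr is +2.
Cr is in group 6, so Cr²⁺ is d⁴ (6 − 2 = 4).
High-spin: t2g^3 e_g^1, CFSE = -0.6Δ_oct = -8265 cm⁻¹.
Low-spin t2g^4 e_g^0 gives -1.6Δ_oct = -22040 cm⁻¹, but forming 1 extra pair costs 1P = 28055 cm⁻¹, so E(LS) = -22040 + 28055 = 6015 cm⁻¹.
Thus E(LS) − E(HS) = 14280 cm⁻¹.

14280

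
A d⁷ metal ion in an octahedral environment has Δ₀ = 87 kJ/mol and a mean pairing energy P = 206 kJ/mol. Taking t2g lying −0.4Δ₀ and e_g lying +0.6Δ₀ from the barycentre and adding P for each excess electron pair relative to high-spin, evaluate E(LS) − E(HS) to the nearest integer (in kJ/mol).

High-spin d⁷ fills as t2g^5 e_g^2 with CFSE 5(−0.4) + 2(+0.6) = -0.8Δ₀ = -70 kJ/mol.
Low-spin t2g^6 e_g^1 gives -1.8Δ₀ = -157 kJ/mol, but forming 1 extra pair costs 1P = 206 kJ/mol, so E(LS) = -157 + 206 = 49 kJ/mol.
The difference is 49 − (-70) = 119 kJ/mol, so high-spin lies lower.

119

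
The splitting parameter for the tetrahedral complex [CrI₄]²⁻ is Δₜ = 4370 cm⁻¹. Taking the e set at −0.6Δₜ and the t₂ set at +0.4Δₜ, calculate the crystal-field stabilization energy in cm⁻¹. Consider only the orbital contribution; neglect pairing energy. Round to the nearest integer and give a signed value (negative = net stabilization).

Each I⁻ contributes -1; 4 × (-1) = -4. With overall charge -2, Cr is in the +2 oxidation state.
Cr²⁺: group 6, so d-count = 6 − 2 = 4.
Tetrahedral splitting is small, so the complex is high-spin.
Configuration: e² t₂².
The orbital stabilization is -0.4Δₜ = -0.4 × 4370 = -1748 cm⁻¹.

-1748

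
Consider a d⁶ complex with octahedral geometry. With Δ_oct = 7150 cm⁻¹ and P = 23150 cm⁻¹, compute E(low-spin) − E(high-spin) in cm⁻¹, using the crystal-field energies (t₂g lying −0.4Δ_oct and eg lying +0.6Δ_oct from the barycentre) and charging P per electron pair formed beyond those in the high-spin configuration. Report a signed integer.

32000

High-spin d⁶ fills as t₂g⁴ eg² with CFSE 4(−0.4) + 2(+0.6) = -0.4Δ_oct = -2860 cm⁻¹.
Low-spin: t₂g⁶ eg⁰, orbital CFSE = -2.4Δ_oct = -17160 cm⁻¹; plus 2 excess pairs × P = +46300 cm⁻¹; total 29140 cm⁻¹.
E(LS) − E(HS) = 29140 − (-2860) = 32000 cm⁻¹.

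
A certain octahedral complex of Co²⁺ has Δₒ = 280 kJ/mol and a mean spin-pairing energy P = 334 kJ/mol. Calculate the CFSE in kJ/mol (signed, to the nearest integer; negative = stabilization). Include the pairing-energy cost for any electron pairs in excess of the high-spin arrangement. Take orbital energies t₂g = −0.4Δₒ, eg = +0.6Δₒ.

-224

Group 9 minus oxidation state +2 gives a d⁷ configuration for Co²⁺.
Here Δₒ < P (280 < 334), so the high-spin state is favoured.
Configuration: t₂g⁵ eg².
Orbital CFSE = -0.8Δₒ = -0.8 × 280 = -224 kJ/mol.
High-spin has no excess pairs, so no pairing correction applies.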